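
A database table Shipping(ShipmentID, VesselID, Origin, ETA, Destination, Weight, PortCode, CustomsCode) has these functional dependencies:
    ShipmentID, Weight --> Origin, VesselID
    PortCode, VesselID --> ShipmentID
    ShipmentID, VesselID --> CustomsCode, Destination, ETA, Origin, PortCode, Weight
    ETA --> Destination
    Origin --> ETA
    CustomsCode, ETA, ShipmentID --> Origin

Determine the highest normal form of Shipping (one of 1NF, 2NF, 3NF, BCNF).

Candidate keys: {PortCode, VesselID}, {ShipmentID, VesselID}, {ShipmentID, Weight}. Prime attributes: {PortCode, ShipmentID, VesselID, Weight}.
ETA --> Destination breaks BCNF: {ETA}⁺ = {Destination, ETA}, so {ETA} is not a superkey.
ETA --> Destination determines the non-prime attribute {Destination} from a non-superkey — 3NF is violated.
No non-prime attribute depends on a proper subset of any candidate key, so 2NF holds.

2NF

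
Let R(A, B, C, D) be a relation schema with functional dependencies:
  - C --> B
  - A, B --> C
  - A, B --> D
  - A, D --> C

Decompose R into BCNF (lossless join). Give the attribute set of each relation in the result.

Candidate keys of the original relation: {A, B}, {A, C}, {A, D}.
{A, B, C, D}: {C} determines {B, C} here but is not a superkey — split on C --> B, giving {B, C} and {A, C, D}.
{B, C}: every determinant is a superkey — BCNF.
{A, C, D}: every determinant is a superkey — BCNF.

{A, C, D}; {B, C}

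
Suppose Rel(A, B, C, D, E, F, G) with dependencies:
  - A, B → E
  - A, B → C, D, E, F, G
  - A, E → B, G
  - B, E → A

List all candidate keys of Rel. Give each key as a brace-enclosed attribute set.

{A, B}, {A, E}, {B, E}

Closure of {A, B} is {A, B, C, D, E, F, G}, the whole schema; {A, B} is a candidate key.
Closure of {A, E} is {A, B, C, D, E, F, G}, the whole schema; {A, E} is a candidate key.
Closure of {B, E} is {A, B, C, D, E, F, G}, the whole schema; {B, E} is a candidate key.
Any other superkey properly contains one of these, so there are no further candidate keys.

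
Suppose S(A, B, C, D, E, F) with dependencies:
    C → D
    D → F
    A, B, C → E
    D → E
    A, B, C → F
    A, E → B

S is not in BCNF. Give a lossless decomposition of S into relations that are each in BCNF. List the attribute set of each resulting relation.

{A, B, C}; {C, D}; {D, E, F}

Candidate key of the original relation: {A, C}.
Within {A, B, C, D, E, F}: {C}⁺ ∩ {A, B, C, D, E, F} = {C, D, E, F}, not the whole set, so C → D, E, F violates BCNF; decompose into {C, D, E, F} and {A, B, C}.
Within {C, D, E, F}: {D}⁺ ∩ {C, D, E, F} = {D, E, F}, not the whole set, so D → E, F violates BCNF; decompose into {D, E, F} and {C, D}.
{D, E, F}: every determinant is a superkey — BCNF.
{C, D}: every determinant is a superkey — BCNF.
{A, B, C}: every determinant is a superkey — BCNF.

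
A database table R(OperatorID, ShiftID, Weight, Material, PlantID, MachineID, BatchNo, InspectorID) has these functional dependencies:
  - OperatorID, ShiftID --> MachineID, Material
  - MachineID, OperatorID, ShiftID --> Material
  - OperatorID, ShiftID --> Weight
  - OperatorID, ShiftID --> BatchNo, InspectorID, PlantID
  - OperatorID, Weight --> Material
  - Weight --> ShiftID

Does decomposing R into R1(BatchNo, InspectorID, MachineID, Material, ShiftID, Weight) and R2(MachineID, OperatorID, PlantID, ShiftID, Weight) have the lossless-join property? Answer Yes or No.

The shared attributes are {MachineID, ShiftID, Weight} and {MachineID, ShiftID, Weight}⁺ = {MachineID, ShiftID, Weight}.
The closure covers neither R1 nor R2 entirely; the join is not lossless.

No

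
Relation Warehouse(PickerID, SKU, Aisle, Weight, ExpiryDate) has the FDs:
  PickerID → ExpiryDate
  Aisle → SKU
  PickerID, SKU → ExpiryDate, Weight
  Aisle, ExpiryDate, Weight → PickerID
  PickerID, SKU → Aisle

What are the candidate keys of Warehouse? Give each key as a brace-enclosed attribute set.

{Aisle, PickerID}⁺ = {Aisle, ExpiryDate, PickerID, SKU, Weight} — all of the relation — so {Aisle, PickerID} is a candidate key.
{PickerID, SKU}⁺ = {Aisle, ExpiryDate, PickerID, SKU, Weight} — all of the relation — so {PickerID, SKU} is a candidate key.
{Aisle, ExpiryDate, Weight}⁺ = {Aisle, ExpiryDate, PickerID, SKU, Weight} — all of the relation — so {Aisle, ExpiryDate, Weight} is a candidate key.
These are minimal and exhaustive — every other superkey contains one of them.

{Aisle, ExpiryDate, Weight}, {Aisle, PickerID}, {PickerID, SKU}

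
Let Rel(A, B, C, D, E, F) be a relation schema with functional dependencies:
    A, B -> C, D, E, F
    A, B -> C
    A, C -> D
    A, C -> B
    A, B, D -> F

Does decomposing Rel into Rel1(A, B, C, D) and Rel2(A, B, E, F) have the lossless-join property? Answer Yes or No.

Yes

Rel1 ∩ Rel2 = {A, B}; its closure under F is {A, B, C, D, E, F}.
Since Rel1 ⊆ {A, B, C, D, E, F}, the intersection is a superkey of Rel1; the decomposition is lossless.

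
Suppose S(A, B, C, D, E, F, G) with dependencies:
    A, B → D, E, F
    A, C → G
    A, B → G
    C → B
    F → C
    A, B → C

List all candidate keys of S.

{A, B}, {A, C}, {A, F}

Attributes never on any right-hand side: {A} — every candidate key must contain it.
{A, B}⁺ = {A, B, C, D, E, F, G} — all of the relation — so {A, B} is a candidate key.
{A, C}⁺ = {A, B, C, D, E, F, G} — all of the relation — so {A, C} is a candidate key.
{A, F}⁺ = {A, B, C, D, E, F, G} — all of the relation — so {A, F} is a candidate key.
These are minimal and exhaustive — every other superkey contains one of them.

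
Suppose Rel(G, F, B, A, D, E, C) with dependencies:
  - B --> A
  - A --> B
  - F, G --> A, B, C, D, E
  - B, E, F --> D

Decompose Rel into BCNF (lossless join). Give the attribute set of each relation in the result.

{A, B}; {B, C, E, F, G}; {B, D, E, F}

Candidate key of the original relation: {F, G}.
In {A, B, C, D, E, F, G}, {B} is not a superkey ({B}⁺ restricted to this set is {A, B}), so split on B --> A into {A, B} and {B, C, D, E, F, G}.
{A, B} has no BCNF violation.
In {B, C, D, E, F, G}, {B, E, F} is not a superkey ({B, E, F}⁺ restricted to this set is {B, D, E, F}), so split on B, E, F --> D into {B, D, E, F} and {B, C, E, F, G}.
{B, D, E, F} has no BCNF violation.
{B, C, E, F, G} has no BCNF violation.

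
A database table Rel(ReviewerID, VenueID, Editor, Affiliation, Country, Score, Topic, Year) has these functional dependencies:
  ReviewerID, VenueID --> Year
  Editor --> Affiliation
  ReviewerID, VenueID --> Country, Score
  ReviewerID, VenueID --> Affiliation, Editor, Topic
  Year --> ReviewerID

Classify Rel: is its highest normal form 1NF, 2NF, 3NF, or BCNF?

Candidate keys: {ReviewerID, VenueID}, {VenueID, Year}. Prime attributes: {ReviewerID, VenueID, Year}.
Editor --> Affiliation: {Editor}⁺ = {Affiliation, Editor}, which is not all of the attributes, so the left side is not a superkey — BCNF is violated.
Editor --> Affiliation determines the non-prime attribute {Affiliation} from a non-superkey — 3NF is violated.
Checking every proper subset of each key, none determines a non-prime attribute — 2NF is satisfied.

2NF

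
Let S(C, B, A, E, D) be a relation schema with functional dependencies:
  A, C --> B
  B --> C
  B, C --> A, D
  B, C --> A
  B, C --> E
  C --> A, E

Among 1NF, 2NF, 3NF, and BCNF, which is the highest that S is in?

Candidate keys: {B}, {C}. Prime attributes: {B, C}.
The left-hand side of every FD is a superkey, so BCNF is satisfied.

BCNF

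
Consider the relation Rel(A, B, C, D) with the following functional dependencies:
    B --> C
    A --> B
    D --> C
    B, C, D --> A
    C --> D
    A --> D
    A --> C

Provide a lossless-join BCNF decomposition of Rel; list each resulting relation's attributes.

Candidate keys of the original relation: {A}, {B}.
Within {A, B, C, D}: {D}⁺ ∩ {A, B, C, D} = {C, D}, not the whole set, so D --> C violates BCNF; decompose into {C, D} and {A, B, D}.
{C, D} has no BCNF violation.
{A, B, D} has no BCNF violation.

{A, B, D}; {C, D}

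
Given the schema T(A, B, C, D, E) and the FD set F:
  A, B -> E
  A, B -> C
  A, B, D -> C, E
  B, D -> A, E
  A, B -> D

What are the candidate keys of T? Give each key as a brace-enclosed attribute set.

{A, B}, {B, D}

No FD produces {B}, so it must be in every candidate key.
{A, B}⁺ = {A, B, C, D, E}, which is every attribute, so {A, B} is a candidate key.
{B, D}⁺ = {A, B, C, D, E}, which is every attribute, so {B, D} is a candidate key.
No proper subset of any of these is a key, and no other minimal superkey exists.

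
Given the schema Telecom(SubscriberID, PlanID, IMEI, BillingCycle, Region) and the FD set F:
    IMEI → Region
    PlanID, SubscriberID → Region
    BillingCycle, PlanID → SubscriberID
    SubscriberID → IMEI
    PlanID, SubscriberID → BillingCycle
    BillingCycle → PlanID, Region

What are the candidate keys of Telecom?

{BillingCycle}⁺ = {BillingCycle, IMEI, PlanID, Region, SubscriberID} — all of the relation — so {BillingCycle} is a candidate key.
{PlanID, SubscriberID}⁺ = {BillingCycle, IMEI, PlanID, Region, SubscriberID} — all of the relation — so {PlanID, SubscriberID} is a candidate key.
Any other superkey properly contains one of these, so there are no further candidate keys.

{BillingCycle}, {PlanID, SubscriberID}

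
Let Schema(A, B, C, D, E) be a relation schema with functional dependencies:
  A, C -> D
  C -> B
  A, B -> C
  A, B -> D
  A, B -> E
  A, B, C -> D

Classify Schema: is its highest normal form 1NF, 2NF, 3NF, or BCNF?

3NF

Candidate keys: {A, B}, {A, C}. Prime attributes: {A, B, C}.
C -> B breaks BCNF: {C}⁺ = {B, C}, so {C} is not a superkey.
But every attribute on its right side ({B}) is prime, and the same holds for every other non-superkey FD, so 3NF still holds.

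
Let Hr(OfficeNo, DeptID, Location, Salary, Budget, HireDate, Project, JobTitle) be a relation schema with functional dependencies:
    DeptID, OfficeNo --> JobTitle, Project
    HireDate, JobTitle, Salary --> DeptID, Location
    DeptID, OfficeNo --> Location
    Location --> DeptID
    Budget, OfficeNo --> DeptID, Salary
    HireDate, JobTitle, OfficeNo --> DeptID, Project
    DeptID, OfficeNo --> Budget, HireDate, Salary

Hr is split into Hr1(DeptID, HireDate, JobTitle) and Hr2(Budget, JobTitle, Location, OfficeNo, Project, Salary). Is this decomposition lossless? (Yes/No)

No

Common attributes: {JobTitle}; their closure is {JobTitle}.
Hr1 ⊄ {JobTitle} and Hr2 ⊄ {JobTitle}, so the split is lossy.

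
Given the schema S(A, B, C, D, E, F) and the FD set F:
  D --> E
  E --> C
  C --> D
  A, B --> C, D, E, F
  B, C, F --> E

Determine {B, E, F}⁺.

{B, C, D, E, F}

Start with {B, E, F}.
E --> C applies; add {C} → now {B, C, E, F}.
C --> D applies; add {D} → now {B, C, D, E, F}.
No further FD applies.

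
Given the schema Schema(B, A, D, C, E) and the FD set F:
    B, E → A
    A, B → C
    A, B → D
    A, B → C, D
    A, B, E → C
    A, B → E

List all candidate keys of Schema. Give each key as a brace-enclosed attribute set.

{A, B}, {B, E}

{B} never appears on the right of any FD, so every key must include it.
{A, B}⁺ = {A, B, C, D, E} — all of the relation — so {A, B} is a candidate key.
{B, E}⁺ = {A, B, C, D, E} — all of the relation — so {B, E} is a candidate key.
No proper subset of any of these is a key, and no other minimal superkey exists.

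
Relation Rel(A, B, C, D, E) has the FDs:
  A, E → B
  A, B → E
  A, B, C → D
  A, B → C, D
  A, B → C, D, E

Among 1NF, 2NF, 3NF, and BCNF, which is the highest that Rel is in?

BCNF

Candidate keys: {A, B}, {A, E}. Prime attributes: {A, B, E}.
The left-hand side of every FD is a superkey, so BCNF is satisfied.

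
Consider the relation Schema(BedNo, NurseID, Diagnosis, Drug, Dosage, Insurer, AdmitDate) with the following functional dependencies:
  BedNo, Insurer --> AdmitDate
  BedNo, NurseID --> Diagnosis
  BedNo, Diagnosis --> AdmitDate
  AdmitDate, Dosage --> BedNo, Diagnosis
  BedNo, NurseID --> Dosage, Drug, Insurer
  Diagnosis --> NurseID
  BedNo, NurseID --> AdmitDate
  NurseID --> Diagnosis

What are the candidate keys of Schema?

{AdmitDate, Dosage}, {BedNo, Diagnosis}, {BedNo, Dosage, Insurer}, {BedNo, NurseID}

{AdmitDate, Dosage} is a candidate key since {AdmitDate, Dosage}⁺ = {AdmitDate, BedNo, Diagnosis, Dosage, Drug, Insurer, NurseID} covers every attribute.
{BedNo, Diagnosis} is a candidate key since {BedNo, Diagnosis}⁺ = {AdmitDate, BedNo, Diagnosis, Dosage, Drug, Insurer, NurseID} covers every attribute.
{BedNo, NurseID} is a candidate key since {BedNo, NurseID}⁺ = {AdmitDate, BedNo, Diagnosis, Dosage, Drug, Insurer, NurseID} covers every attribute.
{BedNo, Dosage, Insurer} is a candidate key since {BedNo, Dosage, Insurer}⁺ = {AdmitDate, BedNo, Diagnosis, Dosage, Drug, Insurer, NurseID} covers every attribute.
No proper subset of any of these is a key, and no other minimal superkey exists.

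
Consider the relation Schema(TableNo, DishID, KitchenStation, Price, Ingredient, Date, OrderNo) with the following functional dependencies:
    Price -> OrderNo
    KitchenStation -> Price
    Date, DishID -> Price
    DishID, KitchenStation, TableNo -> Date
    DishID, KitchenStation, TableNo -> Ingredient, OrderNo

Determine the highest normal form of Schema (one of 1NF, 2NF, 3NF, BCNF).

1NF

Candidate key: {DishID, KitchenStation, TableNo}. Prime attributes: {DishID, KitchenStation, TableNo}.
Price -> OrderNo breaks BCNF: {Price}⁺ = {OrderNo, Price}, so {Price} is not a superkey.
Because {OrderNo} is non-prime and the left side of Price -> OrderNo is not a superkey, the relation is not in 3NF.
Since {KitchenStation} ⊂ {DishID, KitchenStation, TableNo} and {KitchenStation}⁺ ⊇ {OrderNo, Price} with {OrderNo, Price} non-prime, there is a partial dependency; 2NF fails.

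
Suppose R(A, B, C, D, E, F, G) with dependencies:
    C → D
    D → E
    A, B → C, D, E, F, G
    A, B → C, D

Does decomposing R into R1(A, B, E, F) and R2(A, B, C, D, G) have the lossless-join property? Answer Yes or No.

Yes

R1 ∩ R2 = {A, B}; its closure under F is {A, B, C, D, E, F, G}.
Since R1 ⊆ {A, B, C, D, E, F, G}, the intersection is a superkey of R1; the decomposition is lossless.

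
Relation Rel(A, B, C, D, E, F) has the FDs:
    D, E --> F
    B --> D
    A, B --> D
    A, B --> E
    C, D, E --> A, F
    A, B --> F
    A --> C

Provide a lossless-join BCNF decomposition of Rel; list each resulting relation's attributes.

{A, B, E}; {A, C}; {B, D}; {D, E, F}

Candidate keys of the original relation: {A, B}, {B, C, E}.
{A, B, C, D, E, F}: {D, E} determines {D, E, F} here but is not a superkey — split on D, E --> F, giving {D, E, F} and {A, B, C, D, E}.
{D, E, F} has no BCNF violation.
{A, B, C, D, E}: {B} determines {B, D} here but is not a superkey — split on B --> D, giving {B, D} and {A, B, C, E}.
{B, D} has no BCNF violation.
{A, B, C, E}: {A} determines {A, C} here but is not a superkey — split on A --> C, giving {A, C} and {A, B, E}.
{A, C} has no BCNF violation.
{A, B, E} has no BCNF violation.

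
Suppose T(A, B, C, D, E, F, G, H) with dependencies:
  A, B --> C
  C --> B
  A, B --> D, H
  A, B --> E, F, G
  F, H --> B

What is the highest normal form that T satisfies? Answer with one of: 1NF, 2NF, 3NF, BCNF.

3NF

Candidate keys: {A, B}, {A, C}, {A, F, H}. Prime attributes: {A, B, C, F, H}.
C --> B breaks BCNF: {C}⁺ = {B, C}, so {C} is not a superkey.
Its right-hand attributes {B} are all prime, as are those of every other non-superkey FD — the relation is in 3NF.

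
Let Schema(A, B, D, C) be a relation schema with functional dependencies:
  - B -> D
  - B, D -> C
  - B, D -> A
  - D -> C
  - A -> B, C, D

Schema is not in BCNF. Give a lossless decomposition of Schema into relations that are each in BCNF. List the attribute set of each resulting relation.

{A, B, D}; {C, D}

Candidate keys of the original relation: {A}, {B}.
Within {A, B, C, D}: {D}⁺ ∩ {A, B, C, D} = {C, D}, not the whole set, so D -> C violates BCNF; decompose into {C, D} and {A, B, D}.
{C, D}: every determinant is a superkey — BCNF.
{A, B, D}: every determinant is a superkey — BCNF.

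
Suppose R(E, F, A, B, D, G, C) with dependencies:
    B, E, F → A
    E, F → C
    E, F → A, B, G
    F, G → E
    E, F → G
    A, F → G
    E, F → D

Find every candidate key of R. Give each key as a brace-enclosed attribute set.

Attributes never on any right-hand side: {F} — every candidate key must contain it.
{A, F}⁺ = {A, B, C, D, E, F, G}, which is every attribute, so {A, F} is a candidate key.
{E, F}⁺ = {A, B, C, D, E, F, G}, which is every attribute, so {E, F} is a candidate key.
{F, G}⁺ = {A, B, C, D, E, F, G}, which is every attribute, so {F, G} is a candidate key.
No proper subset of any of these is a key, and no other minimal superkey exists.

{A, F}, {E, F}, {F, G}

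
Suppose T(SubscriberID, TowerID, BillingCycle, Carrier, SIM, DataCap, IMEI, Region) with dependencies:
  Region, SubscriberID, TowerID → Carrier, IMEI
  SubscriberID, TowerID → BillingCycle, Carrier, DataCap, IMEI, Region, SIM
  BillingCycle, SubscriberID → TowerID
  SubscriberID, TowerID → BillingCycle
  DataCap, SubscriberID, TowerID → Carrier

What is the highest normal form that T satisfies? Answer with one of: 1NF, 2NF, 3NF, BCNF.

Candidate keys: {BillingCycle, SubscriberID}, {SubscriberID, TowerID}. Prime attributes: {BillingCycle, SubscriberID, TowerID}.
Every FD has a superkey on the left, so the relation is in BCNF.

BCNF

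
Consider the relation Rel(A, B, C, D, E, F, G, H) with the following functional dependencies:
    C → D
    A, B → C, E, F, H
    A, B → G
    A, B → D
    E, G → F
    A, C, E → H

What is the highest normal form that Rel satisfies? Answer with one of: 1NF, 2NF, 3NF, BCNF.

2NF

Candidate key: {A, B}. Prime attributes: {A, B}.
C → D breaks BCNF: {C}⁺ = {C, D}, so {C} is not a superkey.
C → D has non-prime {D} on the right and a non-superkey on the left, so 3NF fails.
No non-prime attribute depends on a proper subset of any candidate key, so 2NF holds.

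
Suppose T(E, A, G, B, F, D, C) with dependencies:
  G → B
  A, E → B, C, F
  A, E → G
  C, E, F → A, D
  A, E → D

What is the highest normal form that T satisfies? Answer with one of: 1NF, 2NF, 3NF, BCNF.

Candidate keys: {A, E}, {C, E, F}. Prime attributes: {A, C, E, F}.
G → B: {G}⁺ = {B, G}, which is not all of the attributes, so the left side is not a superkey — BCNF is violated.
Because {B} is non-prime and the left side of G → B is not a superkey, the relation is not in 3NF.
No proper subset of a key has a non-prime attribute in its closure, so there is no partial dependency; 2NF holds.

2NF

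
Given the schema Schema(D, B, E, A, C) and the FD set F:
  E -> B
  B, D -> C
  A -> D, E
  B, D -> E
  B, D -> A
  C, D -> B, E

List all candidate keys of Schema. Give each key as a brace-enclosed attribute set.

{A}⁺ = {A, B, C, D, E}, which is every attribute, so {A} is a candidate key.
{B, D}⁺ = {A, B, C, D, E}, which is every attribute, so {B, D} is a candidate key.
{C, D}⁺ = {A, B, C, D, E}, which is every attribute, so {C, D} is a candidate key.
{D, E}⁺ = {A, B, C, D, E}, which is every attribute, so {D, E} is a candidate key.
These are minimal and exhaustive — every other superkey contains one of them.

{A}, {B, D}, {C, D}, {D, E}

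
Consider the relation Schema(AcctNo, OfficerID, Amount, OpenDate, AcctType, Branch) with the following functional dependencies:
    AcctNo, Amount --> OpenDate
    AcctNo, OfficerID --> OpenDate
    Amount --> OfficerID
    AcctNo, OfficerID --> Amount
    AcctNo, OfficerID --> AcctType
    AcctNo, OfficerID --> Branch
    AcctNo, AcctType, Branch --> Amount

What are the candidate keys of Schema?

No FD produces {AcctNo}, so it must be in every candidate key.
{AcctNo, Amount} is a candidate key since {AcctNo, Amount}⁺ = {AcctNo, AcctType, Amount, Branch, OfficerID, OpenDate} covers every attribute.
{AcctNo, OfficerID} is a candidate key since {AcctNo, OfficerID}⁺ = {AcctNo, AcctType, Amount, Branch, OfficerID, OpenDate} covers every attribute.
{AcctNo, AcctType, Branch} is a candidate key since {AcctNo, AcctType, Branch}⁺ = {AcctNo, AcctType, Amount, Branch, OfficerID, OpenDate} covers every attribute.
These are minimal and exhaustive — every other superkey contains one of them.

{AcctNo, AcctType, Branch}, {AcctNo, Amount}, {AcctNo, OfficerID}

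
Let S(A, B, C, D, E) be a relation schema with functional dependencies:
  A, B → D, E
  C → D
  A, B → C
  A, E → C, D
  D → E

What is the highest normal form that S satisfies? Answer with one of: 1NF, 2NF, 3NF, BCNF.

Candidate key: {A, B}. Prime attributes: {A, B}.
C → D breaks BCNF: {C}⁺ = {C, D, E}, so {C} is not a superkey.
C → D has non-prime {D} on the right and a non-superkey on the left, so 3NF fails.
No proper subset of a key has a non-prime attribute in its closure, so there is no partial dependency; 2NF holds.

2NF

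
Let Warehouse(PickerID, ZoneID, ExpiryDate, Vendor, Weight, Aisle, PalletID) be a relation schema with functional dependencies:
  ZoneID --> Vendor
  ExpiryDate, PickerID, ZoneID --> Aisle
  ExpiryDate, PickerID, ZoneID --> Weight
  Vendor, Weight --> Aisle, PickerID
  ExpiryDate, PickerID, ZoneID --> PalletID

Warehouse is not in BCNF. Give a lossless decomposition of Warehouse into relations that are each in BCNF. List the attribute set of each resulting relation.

Candidate keys of the original relation: {ExpiryDate, PickerID, ZoneID}, {ExpiryDate, Weight, ZoneID}.
Within {Aisle, ExpiryDate, PalletID, PickerID, Vendor, Weight, ZoneID}: {ZoneID}⁺ ∩ {Aisle, ExpiryDate, PalletID, PickerID, Vendor, Weight, ZoneID} = {Vendor, ZoneID}, not the whole set, so ZoneID --> Vendor violates BCNF; decompose into {Vendor, ZoneID} and {Aisle, ExpiryDate, PalletID, PickerID, Weight, ZoneID}.
{Vendor, ZoneID}: every determinant is a superkey — BCNF.
Within {Aisle, ExpiryDate, PalletID, PickerID, Weight, ZoneID}: {Weight, ZoneID}⁺ ∩ {Aisle, ExpiryDate, PalletID, PickerID, Weight, ZoneID} = {Aisle, PickerID, Weight, ZoneID}, not the whole set, so Weight, ZoneID --> Aisle, PickerID violates BCNF; decompose into {Aisle, PickerID, Weight, ZoneID} and {ExpiryDate, PalletID, Weight, ZoneID}.
{Aisle, PickerID, Weight, ZoneID}: every determinant is a superkey — BCNF.
{ExpiryDate, PalletID, Weight, ZoneID}: every determinant is a superkey — BCNF.

{Aisle, PickerID, Weight, ZoneID}; {ExpiryDate, PalletID, Weight, ZoneID}; {Vendor, ZoneID}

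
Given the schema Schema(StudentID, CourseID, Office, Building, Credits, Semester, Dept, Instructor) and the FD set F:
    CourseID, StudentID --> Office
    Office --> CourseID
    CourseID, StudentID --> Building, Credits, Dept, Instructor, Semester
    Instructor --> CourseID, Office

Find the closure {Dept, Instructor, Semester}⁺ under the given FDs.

{CourseID, Dept, Instructor, Office, Semester}

Start with {Dept, Instructor, Semester}.
Instructor --> CourseID, Office applies; add {CourseID, Office} → now {CourseID, Dept, Instructor, Office, Semester}.
No further FD applies.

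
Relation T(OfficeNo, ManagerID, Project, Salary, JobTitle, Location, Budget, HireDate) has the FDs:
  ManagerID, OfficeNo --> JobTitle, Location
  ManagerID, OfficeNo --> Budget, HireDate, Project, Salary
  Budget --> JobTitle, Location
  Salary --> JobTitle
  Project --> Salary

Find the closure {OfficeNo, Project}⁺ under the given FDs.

Start with {OfficeNo, Project}.
Project --> Salary applies; add {Salary} → now {OfficeNo, Project, Salary}.
Salary --> JobTitle applies; add {JobTitle} → now {JobTitle, OfficeNo, Project, Salary}.
No further FD applies.

{JobTitle, OfficeNo, Project, Salary}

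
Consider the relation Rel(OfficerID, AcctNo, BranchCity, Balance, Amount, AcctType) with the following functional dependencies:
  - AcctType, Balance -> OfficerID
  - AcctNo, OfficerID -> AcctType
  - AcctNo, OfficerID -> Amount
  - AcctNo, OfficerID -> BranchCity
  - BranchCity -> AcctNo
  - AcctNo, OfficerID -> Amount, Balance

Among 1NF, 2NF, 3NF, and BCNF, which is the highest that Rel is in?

Candidate keys: {AcctNo, AcctType, Balance}, {AcctNo, OfficerID}, {AcctType, Balance, BranchCity}, {BranchCity, OfficerID}. Prime attributes: {AcctNo, AcctType, Balance, BranchCity, OfficerID}.
For AcctType, Balance -> OfficerID we have {AcctType, Balance}⁺ = {AcctType, Balance, OfficerID}; {AcctType, Balance} is not a superkey, so BCNF fails.
Since {OfficerID} ⊆ prime attributes and every other non-superkey FD also has a prime right side, the schema is in 3NF.

3NF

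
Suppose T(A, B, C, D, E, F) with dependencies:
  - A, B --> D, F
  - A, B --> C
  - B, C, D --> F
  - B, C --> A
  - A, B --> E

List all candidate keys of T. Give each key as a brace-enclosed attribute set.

{A, B}, {B, C}

{B} never appears on the right of any FD, so every key must include it.
{A, B}⁺ = {A, B, C, D, E, F}, which is every attribute, so {A, B} is a candidate key.
{B, C}⁺ = {A, B, C, D, E, F}, which is every attribute, so {B, C} is a candidate key.
Any other superkey properly contains one of these, so there are no further candidate keys.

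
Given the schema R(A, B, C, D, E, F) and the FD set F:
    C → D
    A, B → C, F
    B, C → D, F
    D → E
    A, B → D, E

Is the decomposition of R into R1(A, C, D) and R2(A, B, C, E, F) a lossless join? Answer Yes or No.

R1 ∩ R2 = {A, C}; its closure under F is {A, C, D, E}.
R1 is contained in that closure, so R1 ∩ R2 → R1 holds and the join is lossless.

Yes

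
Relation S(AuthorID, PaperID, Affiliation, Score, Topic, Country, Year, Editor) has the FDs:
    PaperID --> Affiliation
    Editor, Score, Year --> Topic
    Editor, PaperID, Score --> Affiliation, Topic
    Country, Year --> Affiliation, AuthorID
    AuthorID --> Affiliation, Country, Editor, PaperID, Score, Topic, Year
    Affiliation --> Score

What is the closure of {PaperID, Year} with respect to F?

{Affiliation, PaperID, Score, Year}

Start with {PaperID, Year}.
PaperID --> Affiliation applies; add {Affiliation} → now {Affiliation, PaperID, Year}.
Affiliation --> Score applies; add {Score} → now {Affiliation, PaperID, Score, Year}.
No further FD applies.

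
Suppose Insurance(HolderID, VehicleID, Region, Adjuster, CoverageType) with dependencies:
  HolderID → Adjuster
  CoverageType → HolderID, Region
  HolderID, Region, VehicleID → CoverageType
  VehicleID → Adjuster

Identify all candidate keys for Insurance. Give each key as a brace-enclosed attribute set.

{CoverageType, VehicleID}, {HolderID, Region, VehicleID}

No FD produces {VehicleID}, so it must be in every candidate key.
{CoverageType, VehicleID} is a candidate key since {CoverageType, VehicleID}⁺ = {Adjuster, CoverageType, HolderID, Region, VehicleID} covers every attribute.
{HolderID, Region, VehicleID} is a candidate key since {HolderID, Region, VehicleID}⁺ = {Adjuster, CoverageType, HolderID, Region, VehicleID} covers every attribute.
Any other superkey properly contains one of these, so there are no further candidate keys.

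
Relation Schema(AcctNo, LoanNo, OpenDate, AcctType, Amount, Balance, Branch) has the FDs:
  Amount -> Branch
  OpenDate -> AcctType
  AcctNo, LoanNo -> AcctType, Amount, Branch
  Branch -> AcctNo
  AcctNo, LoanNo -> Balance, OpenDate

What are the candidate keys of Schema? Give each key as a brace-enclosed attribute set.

{LoanNo} never appears on the right of any FD, so every key must include it.
{AcctNo, LoanNo} is a candidate key since {AcctNo, LoanNo}⁺ = {AcctNo, AcctType, Amount, Balance, Branch, LoanNo, OpenDate} covers every attribute.
{Amount, LoanNo} is a candidate key since {Amount, LoanNo}⁺ = {AcctNo, AcctType, Amount, Balance, Branch, LoanNo, OpenDate} covers every attribute.
{Branch, LoanNo} is a candidate key since {Branch, LoanNo}⁺ = {AcctNo, AcctType, Amount, Balance, Branch, LoanNo, OpenDate} covers every attribute.
Any other superkey properly contains one of these, so there are no further candidate keys.

{AcctNo, LoanNo}, {Amount, LoanNo}, {Branch, LoanNo}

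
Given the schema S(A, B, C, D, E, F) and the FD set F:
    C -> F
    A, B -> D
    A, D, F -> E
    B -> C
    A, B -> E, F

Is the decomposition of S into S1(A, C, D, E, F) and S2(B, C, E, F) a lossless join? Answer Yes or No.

S1 ∩ S2 = {C, E, F}; its closure under F is {C, E, F}.
Neither S1 nor S2 is contained in that closure, so the decomposition is lossy.

No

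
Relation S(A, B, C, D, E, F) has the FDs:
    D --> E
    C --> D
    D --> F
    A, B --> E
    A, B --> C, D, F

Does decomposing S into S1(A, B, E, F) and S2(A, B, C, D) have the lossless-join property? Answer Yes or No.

Yes

Common attributes: {A, B}; their closure is {A, B, C, D, E, F}.
This includes all of S1, so the common attributes are a superkey of S1 — the join is lossless.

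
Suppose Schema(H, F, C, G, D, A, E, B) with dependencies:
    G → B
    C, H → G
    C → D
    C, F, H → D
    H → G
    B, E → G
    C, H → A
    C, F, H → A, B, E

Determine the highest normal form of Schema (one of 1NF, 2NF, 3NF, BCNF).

Candidate key: {C, F, H}. Prime attributes: {C, F, H}.
G → B breaks BCNF: {G}⁺ = {B, G}, so {G} is not a superkey.
G → B has non-prime {B} on the right and a non-superkey on the left, so 3NF fails.
Since {C} ⊂ {C, F, H} and {C}⁺ ⊇ {D} with {D} non-prime, there is a partial dependency; 2NF fails.

1NF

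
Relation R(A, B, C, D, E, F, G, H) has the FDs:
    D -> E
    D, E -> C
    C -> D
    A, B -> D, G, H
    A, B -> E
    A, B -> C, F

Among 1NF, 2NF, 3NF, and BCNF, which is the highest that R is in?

2NF

Candidate key: {A, B}. Prime attributes: {A, B}.
For D -> E we have {D}⁺ = {C, D, E}; {D} is not a superkey, so BCNF fails.
D -> E has non-prime {E} on the right and a non-superkey on the left, so 3NF fails.
No proper subset of a key has a non-prime attribute in its closure, so there is no partial dependency; 2NF holds.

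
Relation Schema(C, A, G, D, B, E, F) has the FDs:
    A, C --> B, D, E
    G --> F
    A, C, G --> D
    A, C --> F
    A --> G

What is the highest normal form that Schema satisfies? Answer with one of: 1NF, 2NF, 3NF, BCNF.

Candidate key: {A, C}. Prime attributes: {A, C}.
G --> F: {G}⁺ = {F, G}, which is not all of the attributes, so the left side is not a superkey — BCNF is violated.
G --> F has non-prime {F} on the right and a non-superkey on the left, so 3NF fails.
{A} is a proper subset of the key {A, C}, and {A}⁺ contains the non-prime attributes {F, G} — a partial dependency, so 2NF is violated.

1NF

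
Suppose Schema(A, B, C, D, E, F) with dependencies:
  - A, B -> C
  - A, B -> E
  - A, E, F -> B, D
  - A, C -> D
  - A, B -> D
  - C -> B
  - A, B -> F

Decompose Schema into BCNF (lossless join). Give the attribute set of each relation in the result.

Candidate keys of the original relation: {A, B}, {A, C}, {A, E, F}.
{A, B, C, D, E, F}: {C} determines {B, C} here but is not a superkey — split on C -> B, giving {B, C} and {A, C, D, E, F}.
{B, C} is in BCNF.
{A, C, D, E, F} is in BCNF.

{A, C, D, E, F}; {B, C}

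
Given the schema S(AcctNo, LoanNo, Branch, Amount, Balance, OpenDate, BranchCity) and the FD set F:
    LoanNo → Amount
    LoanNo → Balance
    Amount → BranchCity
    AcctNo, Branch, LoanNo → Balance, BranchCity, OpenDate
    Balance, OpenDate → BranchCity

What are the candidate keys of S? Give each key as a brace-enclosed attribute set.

{AcctNo, Branch, LoanNo}

Attributes never on any right-hand side: {AcctNo, Branch, LoanNo} — every candidate key must contain all of them.
{AcctNo, Branch, LoanNo} is a candidate key since {AcctNo, Branch, LoanNo}⁺ = {AcctNo, Amount, Balance, Branch, BranchCity, LoanNo, OpenDate} covers every attribute.
No other minimal set has full closure, so this is the only candidate key.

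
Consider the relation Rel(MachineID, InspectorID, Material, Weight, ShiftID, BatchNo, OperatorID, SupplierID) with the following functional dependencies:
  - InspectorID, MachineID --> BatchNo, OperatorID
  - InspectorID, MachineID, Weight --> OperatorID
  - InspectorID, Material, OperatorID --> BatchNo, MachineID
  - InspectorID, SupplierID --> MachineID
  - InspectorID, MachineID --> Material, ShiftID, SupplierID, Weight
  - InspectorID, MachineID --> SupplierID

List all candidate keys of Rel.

{InspectorID, MachineID}, {InspectorID, Material, OperatorID}, {InspectorID, SupplierID}

{InspectorID} never appears on the right of any FD, so every key must include it.
{InspectorID, MachineID} is a candidate key since {InspectorID, MachineID}⁺ = {BatchNo, InspectorID, MachineID, Material, OperatorID, ShiftID, SupplierID, Weight} covers every attribute.
{InspectorID, SupplierID} is a candidate key since {InspectorID, SupplierID}⁺ = {BatchNo, InspectorID, MachineID, Material, OperatorID, ShiftID, SupplierID, Weight} covers every attribute.
{InspectorID, Material, OperatorID} is a candidate key since {InspectorID, Material, OperatorID}⁺ = {BatchNo, InspectorID, MachineID, Material, OperatorID, ShiftID, SupplierID, Weight} covers every attribute.
Any other superkey properly contains one of these, so there are no further candidate keys.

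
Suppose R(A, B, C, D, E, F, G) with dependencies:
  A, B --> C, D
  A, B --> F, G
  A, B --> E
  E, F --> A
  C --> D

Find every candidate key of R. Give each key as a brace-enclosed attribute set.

{A, B}, {B, E, F}

{B} never appears on the right of any FD, so every key must include it.
{A, B} is a candidate key since {A, B}⁺ = {A, B, C, D, E, F, G} covers every attribute.
{B, E, F} is a candidate key since {B, E, F}⁺ = {A, B, C, D, E, F, G} covers every attribute.
Any other superkey properly contains one of these, so there are no further candidate keys.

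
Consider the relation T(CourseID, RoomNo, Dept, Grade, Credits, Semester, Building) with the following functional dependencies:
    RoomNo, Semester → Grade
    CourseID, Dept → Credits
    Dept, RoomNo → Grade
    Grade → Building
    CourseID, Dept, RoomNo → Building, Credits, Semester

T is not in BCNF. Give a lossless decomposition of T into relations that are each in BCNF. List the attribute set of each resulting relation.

{Building, Grade}; {CourseID, Credits, Dept}; {CourseID, Dept, RoomNo, Semester}; {Grade, RoomNo, Semester}

Candidate key of the original relation: {CourseID, Dept, RoomNo}.
Within {Building, CourseID, Credits, Dept, Grade, RoomNo, Semester}: {RoomNo, Semester}⁺ ∩ {Building, CourseID, Credits, Dept, Grade, RoomNo, Semester} = {Building, Grade, RoomNo, Semester}, not the whole set, so RoomNo, Semester → Building, Grade violates BCNF; decompose into {Building, Grade, RoomNo, Semester} and {CourseID, Credits, Dept, RoomNo, Semester}.
Within {Building, Grade, RoomNo, Semester}: {Grade}⁺ ∩ {Building, Grade, RoomNo, Semester} = {Building, Grade}, not the whole set, so Grade → Building violates BCNF; decompose into {Building, Grade} and {Grade, RoomNo, Semester}.
{Building, Grade}: every determinant is a superkey — BCNF.
{Grade, RoomNo, Semester}: every determinant is a superkey — BCNF.
Within {CourseID, Credits, Dept, RoomNo, Semester}: {CourseID, Dept}⁺ ∩ {CourseID, Credits, Dept, RoomNo, Semester} = {CourseID, Credits, Dept}, not the whole set, so CourseID, Dept → Credits violates BCNF; decompose into {CourseID, Credits, Dept} and {CourseID, Dept, RoomNo, Semester}.
{CourseID, Credits, Dept}: every determinant is a superkey — BCNF.
{CourseID, Dept, RoomNo, Semester}: every determinant is a superkey — BCNF.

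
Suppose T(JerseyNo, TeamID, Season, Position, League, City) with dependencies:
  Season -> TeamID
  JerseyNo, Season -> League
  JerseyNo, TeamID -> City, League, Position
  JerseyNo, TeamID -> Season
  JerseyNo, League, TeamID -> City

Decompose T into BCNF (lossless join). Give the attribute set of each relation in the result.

{City, JerseyNo, League, Position, Season}; {Season, TeamID}

Candidate keys of the original relation: {JerseyNo, Season}, {JerseyNo, TeamID}.
In {City, JerseyNo, League, Position, Season, TeamID}, {Season} is not a superkey ({Season}⁺ restricted to this set is {Season, TeamID}), so split on Season -> TeamID into {Season, TeamID} and {City, JerseyNo, League, Position, Season}.
{Season, TeamID}: every determinant is a superkey — BCNF.
{City, JerseyNo, League, Position, Season}: every determinant is a superkey — BCNF.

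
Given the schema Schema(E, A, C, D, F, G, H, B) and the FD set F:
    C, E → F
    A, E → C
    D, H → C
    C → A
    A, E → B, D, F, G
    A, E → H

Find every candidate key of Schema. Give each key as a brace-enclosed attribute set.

Attributes never on any right-hand side: {E} — every candidate key must contain it.
{A, E}⁺ = {A, B, C, D, E, F, G, H}, which is every attribute, so {A, E} is a candidate key.
{C, E}⁺ = {A, B, C, D, E, F, G, H}, which is every attribute, so {C, E} is a candidate key.
{D, E, H}⁺ = {A, B, C, D, E, F, G, H}, which is every attribute, so {D, E, H} is a candidate key.
No proper subset of any of these is a key, and no other minimal superkey exists.

{A, E}, {C, E}, {D, E, H}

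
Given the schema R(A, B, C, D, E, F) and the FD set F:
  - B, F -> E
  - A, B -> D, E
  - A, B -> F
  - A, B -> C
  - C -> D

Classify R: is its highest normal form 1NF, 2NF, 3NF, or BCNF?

Candidate key: {A, B}. Prime attributes: {A, B}.
B, F -> E breaks BCNF: {B, F}⁺ = {B, E, F}, so {B, F} is not a superkey.
B, F -> E determines the non-prime attribute {E} from a non-superkey — 3NF is violated.
No non-prime attribute depends on a proper subset of any candidate key, so 2NF holds.

2NF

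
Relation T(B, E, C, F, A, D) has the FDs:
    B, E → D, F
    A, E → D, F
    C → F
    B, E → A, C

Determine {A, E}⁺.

{A, D, E, F}

Start with {A, E}.
A, E → D, F applies; add {D, F} → now {A, D, E, F}.
No further FD applies.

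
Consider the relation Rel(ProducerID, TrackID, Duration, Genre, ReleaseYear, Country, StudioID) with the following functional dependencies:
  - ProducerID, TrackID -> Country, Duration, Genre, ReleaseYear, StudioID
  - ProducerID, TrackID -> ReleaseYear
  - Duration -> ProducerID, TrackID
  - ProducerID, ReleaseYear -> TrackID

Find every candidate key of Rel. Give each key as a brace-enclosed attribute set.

{Duration}, {ProducerID, ReleaseYear}, {ProducerID, TrackID}

{Duration}⁺ = {Country, Duration, Genre, ProducerID, ReleaseYear, StudioID, TrackID} — all of the relation — so {Duration} is a candidate key.
{ProducerID, ReleaseYear}⁺ = {Country, Duration, Genre, ProducerID, ReleaseYear, StudioID, TrackID} — all of the relation — so {ProducerID, ReleaseYear} is a candidate key.
{ProducerID, TrackID}⁺ = {Country, Duration, Genre, ProducerID, ReleaseYear, StudioID, TrackID} — all of the relation — so {ProducerID, TrackID} is a candidate key.
These are minimal and exhaustive — every other superkey contains one of them.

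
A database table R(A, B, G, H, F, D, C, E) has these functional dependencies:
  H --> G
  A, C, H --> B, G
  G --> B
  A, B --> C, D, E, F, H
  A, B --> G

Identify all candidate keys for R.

Attributes never on any right-hand side: {A} — every candidate key must contain it.
{A, B}⁺ = {A, B, C, D, E, F, G, H}, which is every attribute, so {A, B} is a candidate key.
{A, G}⁺ = {A, B, C, D, E, F, G, H}, which is every attribute, so {A, G} is a candidate key.
{A, H}⁺ = {A, B, C, D, E, F, G, H}, which is every attribute, so {A, H} is a candidate key.
These are minimal and exhaustive — every other superkey contains one of them.

{A, B}, {A, G}, {A, H}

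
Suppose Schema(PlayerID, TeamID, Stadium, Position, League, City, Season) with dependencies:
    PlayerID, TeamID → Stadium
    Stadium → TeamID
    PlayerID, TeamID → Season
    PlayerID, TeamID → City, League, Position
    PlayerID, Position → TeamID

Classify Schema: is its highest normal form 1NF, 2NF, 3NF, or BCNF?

3NF

Candidate keys: {PlayerID, Position}, {PlayerID, Stadium}, {PlayerID, TeamID}. Prime attributes: {PlayerID, Position, Stadium, TeamID}.
For Stadium → TeamID we have {Stadium}⁺ = {Stadium, TeamID}; {Stadium} is not a superkey, so BCNF fails.
Since {TeamID} ⊆ prime attributes and every other non-superkey FD also has a prime right side, the schema is in 3NF.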